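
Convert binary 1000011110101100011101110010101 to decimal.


1000011110101100011101110010101 in decimal = 1138113429

1138113429


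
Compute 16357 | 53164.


0b11111111100101 | 0b1100111110101100 = 0b1111111111101101 = 65517

65517


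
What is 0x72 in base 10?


72 hex = 114 decimal

114


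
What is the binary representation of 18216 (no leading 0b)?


18216 = 100011100101000 in binary

100011100101000


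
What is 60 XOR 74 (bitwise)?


0b111100 ^ 0b1001010 = 0b1110110 = 118

118


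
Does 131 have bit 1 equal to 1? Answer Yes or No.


0b10000011, bit 1 = 1. Yes

Yes


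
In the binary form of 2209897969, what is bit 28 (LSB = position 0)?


0b10000011101110000101110111110001, position 28 = 0

0


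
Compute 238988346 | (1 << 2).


238988346 | (1 << 2) = 238988346 | 4 = 238988350

238988350


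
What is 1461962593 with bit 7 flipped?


1461962593 ^ (1 << 7) = 1461962593 ^ 128 = 1461962721

1461962721


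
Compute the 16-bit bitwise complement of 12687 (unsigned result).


~0b11000110001111 = 0b1100111001110000 = 52848 (16-bit unsigned)

52848


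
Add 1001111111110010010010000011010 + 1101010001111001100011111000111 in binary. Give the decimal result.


1001111111110010010010000011010 + 1101010001111001100011111000111 = 10111010001101011110101111100001 = 3124095969

3124095969


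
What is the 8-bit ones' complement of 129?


129 ^ 255 = 126

126


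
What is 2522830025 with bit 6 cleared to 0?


2522830025 & ~(1 << 6) = 2522829961

2522829961


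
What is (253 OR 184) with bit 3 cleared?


Step 1: 253 | 184 = 253
Step 2: 253 & ~(1 << 3) = 245

245


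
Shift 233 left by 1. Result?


0b11101001 << 1 = 0b111010010 = 466

466


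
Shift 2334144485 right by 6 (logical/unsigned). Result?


0b10001011001000000011011111100101 >> 6 = 0b10001011001000000011011111 = 36471007

36471007


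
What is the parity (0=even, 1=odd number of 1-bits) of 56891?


0b1101111000111011 has 11 ones => parity 1

1


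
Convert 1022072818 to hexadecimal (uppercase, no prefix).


1022072818 = 3CEB97F2 hex

3CEB97F2


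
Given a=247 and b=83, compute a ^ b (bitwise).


247 ^ 83 = 164

164


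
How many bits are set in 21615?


0b101010001101111 has 9 set bits

9


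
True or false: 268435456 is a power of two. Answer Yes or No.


0b10000000000000000000000000000. Only one bit set => Yes

Yes


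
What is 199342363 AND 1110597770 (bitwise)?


0b1011111000011011100100011011 & 0b1000010001100100110000010001010 = 0b10001000000010000000001010 = 35659786

35659786


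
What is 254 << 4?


0b11111110 << 4 = 0b111111100000 = 4064

4064


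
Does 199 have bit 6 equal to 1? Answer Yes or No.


0b11000111, bit 6 = 1. Yes

Yes


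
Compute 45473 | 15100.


0b1011000110100001 | 0b11101011111100 = 0b1011101111111101 = 48125

48125


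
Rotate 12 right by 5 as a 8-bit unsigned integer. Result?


Rotate 0b1100 right by 5 (8-bit) = 0b1100000 = 96

96


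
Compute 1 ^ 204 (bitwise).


0b1 ^ 0b11001100 = 0b11001101 = 205

205


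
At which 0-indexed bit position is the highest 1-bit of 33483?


0b1000001011001011. Highest set bit at position 15

15


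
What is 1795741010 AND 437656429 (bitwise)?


0b1101011000010001101010101010010 & 0b11010000101100001101101101101 = 0b1010000000000001000101000000 = 167776576

167776576


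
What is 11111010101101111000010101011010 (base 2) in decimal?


11111010101101111000010101011010 in decimal = 4206331226

4206331226


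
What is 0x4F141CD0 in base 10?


4F141CD0 hex = 1326718160 decimal

1326718160


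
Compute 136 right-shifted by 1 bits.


0b10001000 >> 1 = 0b1000100 = 68

68


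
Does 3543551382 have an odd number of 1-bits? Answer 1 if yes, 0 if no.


0b11010011001101100100110110010110 has 17 ones => parity 1

1


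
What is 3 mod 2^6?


3 & 63 = 3

3


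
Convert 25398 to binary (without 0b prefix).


25398 = 110001100110110 in binary

110001100110110


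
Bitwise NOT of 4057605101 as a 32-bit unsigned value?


~0b11110001110110100010001111101101 = 0b1110001001011101110000010010 = 237362194 (32-bit unsigned)

237362194


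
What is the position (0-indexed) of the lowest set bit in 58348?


0b1110001111101100. Lowest set bit at position 2

2


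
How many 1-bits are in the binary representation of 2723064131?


0b10100010010011101010100101000011 has 14 set bits

14


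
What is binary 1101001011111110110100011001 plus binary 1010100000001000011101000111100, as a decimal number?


1101001011111110110100011001 + 1010100000001000011101000111100 = 1100001001101000010011101010101 = 1630807893

1630807893


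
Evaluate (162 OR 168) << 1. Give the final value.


Step 1: 162 | 168 = 170
Step 2: 170 << 1 = 340

340


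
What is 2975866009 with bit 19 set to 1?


2975866009 | (1 << 19) = 2975866009 | 524288 = 2976390297

2976390297


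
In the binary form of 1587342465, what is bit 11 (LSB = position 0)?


0b1011110100111001110110010000001, position 11 = 1

1


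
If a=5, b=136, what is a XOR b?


5 ^ 136 = 141

141


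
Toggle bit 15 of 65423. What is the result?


65423 ^ (1 << 15) = 65423 ^ 32768 = 32655

32655


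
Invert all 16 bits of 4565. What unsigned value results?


4565 ^ 65535 = 60970

60970


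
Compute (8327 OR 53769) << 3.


Step 1: 8327 | 53769 = 62095
Step 2: 62095 << 3 = 496760

496760


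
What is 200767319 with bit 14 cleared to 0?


200767319 & ~(1 << 14) = 200750935

200750935


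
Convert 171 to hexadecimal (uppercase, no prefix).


171 = AB hex

AB


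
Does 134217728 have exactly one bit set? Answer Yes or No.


0b1000000000000000000000000000. Only one bit set => Yes

Yes


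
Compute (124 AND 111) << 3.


Step 1: 124 & 111 = 108
Step 2: 108 << 3 = 864

864


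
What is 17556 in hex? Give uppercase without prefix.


17556 = 4494 hex

4494


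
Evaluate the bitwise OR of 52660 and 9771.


0b1100110110110100 | 0b10011000101011 = 0b1110111110111111 = 61375

61375


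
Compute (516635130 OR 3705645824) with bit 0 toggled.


Step 1: 516635130 | 3705645824 = 3739204602
Step 2: 3739204602 ^ (1 << 0) = 3739204602 ^ 1 = 3739204603

3739204603


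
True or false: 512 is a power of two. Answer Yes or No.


0b1000000000. Only one bit set => Yes

Yes


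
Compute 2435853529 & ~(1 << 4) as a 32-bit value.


2435853529 & ~(1 << 4) = 2435853513

2435853513


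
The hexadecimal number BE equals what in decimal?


BE hex = 190 decimal

190


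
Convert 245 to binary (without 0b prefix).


245 = 11110101 in binary

11110101


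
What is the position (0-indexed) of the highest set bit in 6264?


0b1100001111000. Highest set bit at position 12

12


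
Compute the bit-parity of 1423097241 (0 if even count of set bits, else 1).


0b1010100110100101011110110011001 has 17 ones => parity 1

1


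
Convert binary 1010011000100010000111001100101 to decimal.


1010011000100010000111001100101 in decimal = 1393626725

1393626725


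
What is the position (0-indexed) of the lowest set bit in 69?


0b1000101. Lowest set bit at position 0

0


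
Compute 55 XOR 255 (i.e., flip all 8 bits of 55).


55 ^ 255 = 200

200


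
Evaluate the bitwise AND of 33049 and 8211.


0b1000000100011001 & 0b10000000010011 = 0b10001 = 17

17


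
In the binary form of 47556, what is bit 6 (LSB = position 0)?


0b1011100111000100, position 6 = 1

1


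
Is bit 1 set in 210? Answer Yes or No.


0b11010010, bit 1 = 1. Yes

Yes


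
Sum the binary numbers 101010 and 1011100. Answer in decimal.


101010 + 1011100 = 10000110 = 134

134


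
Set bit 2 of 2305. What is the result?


2305 | (1 << 2) = 2305 | 4 = 2309

2309


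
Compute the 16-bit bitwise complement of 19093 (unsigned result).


~0b100101010010101 = 0b1011010101101010 = 46442 (16-bit unsigned)

46442


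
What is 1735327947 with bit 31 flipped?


1735327947 ^ (1 << 31) = 1735327947 ^ 2147483648 = 3882811595

3882811595


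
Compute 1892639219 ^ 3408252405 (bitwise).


0b1110000110011110110000111110011 ^ 0b11001011001001011100110111110101 = 0b10111011111010101010110000000110 = 3152718854

3152718854


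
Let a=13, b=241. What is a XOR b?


13 ^ 241 = 252

252


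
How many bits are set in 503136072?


0b11101111111010011111101001000 has 19 set bits

19


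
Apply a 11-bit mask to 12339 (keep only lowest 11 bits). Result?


12339 & 2047 = 51

51


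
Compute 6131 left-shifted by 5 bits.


0b1011111110011 << 5 = 0b101111111001100000 = 196192

196192


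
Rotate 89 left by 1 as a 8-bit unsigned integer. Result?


Rotate 0b1011001 left by 1 (8-bit) = 0b10110010 = 178

178


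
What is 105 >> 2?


0b1101001 >> 2 = 0b11010 = 26

26


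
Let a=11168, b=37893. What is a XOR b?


11168 ^ 37893 = 49061

49061


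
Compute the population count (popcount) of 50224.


0b1100010000110000 has 5 set bits

5


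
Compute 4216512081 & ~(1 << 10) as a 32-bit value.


4216512081 & ~(1 << 10) = 4216511057

4216511057


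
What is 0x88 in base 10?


88 hex = 136 decimal

136


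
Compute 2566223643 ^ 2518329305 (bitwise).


0b10011000111101010111011100011011 ^ 0b10010110000110101010011111011001 = 0b1110111011111101000011000010 = 250597570

250597570


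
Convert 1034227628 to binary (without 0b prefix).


1034227628 = 111101101001010000111110101100 in binary

111101101001010000111110101100


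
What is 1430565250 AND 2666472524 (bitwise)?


0b1010101010001001011000110000010 & 0b10011110111011110010010001001100 = 0b10100010001000010000000000000 = 340008960

340008960


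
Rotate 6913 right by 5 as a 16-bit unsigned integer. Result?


Rotate 0b1101100000001 right by 5 (16-bit) = 0b100011011000 = 2264

2264


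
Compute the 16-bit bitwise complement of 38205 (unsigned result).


~0b1001010100111101 = 0b110101011000010 = 27330 (16-bit unsigned)

27330


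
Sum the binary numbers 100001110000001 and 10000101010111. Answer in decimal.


100001110000001 + 10000101010111 = 110010011011000 = 25816

25816


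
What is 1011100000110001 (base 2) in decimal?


1011100000110001 in decimal = 47153

47153


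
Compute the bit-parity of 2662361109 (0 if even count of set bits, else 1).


0b10011110101100000110100000010101 has 14 ones => parity 0

0


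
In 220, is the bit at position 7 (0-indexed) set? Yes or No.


0b11011100, bit 7 = 1. Yes

Yes


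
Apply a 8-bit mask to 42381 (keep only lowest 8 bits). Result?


42381 & 255 = 141

141


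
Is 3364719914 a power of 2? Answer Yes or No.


0b11001000100011011000110100101010. Multiple bits set => No

No


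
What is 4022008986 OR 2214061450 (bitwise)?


0b11101111101110101111110010011010 | 0b10000011111101111110010110001010 = 0b11101111111111111111110110011010 = 4026531226

4026531226


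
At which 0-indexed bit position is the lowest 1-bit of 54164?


0b1101001110010100. Lowest set bit at position 2

2


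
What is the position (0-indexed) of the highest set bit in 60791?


0b1110110101110111. Highest set bit at position 15

15


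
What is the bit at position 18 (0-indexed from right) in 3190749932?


0b10111110001011101111101011101100, position 18 = 1

1


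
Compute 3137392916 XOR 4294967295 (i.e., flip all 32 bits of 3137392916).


3137392916 ^ 4294967295 = 1157574379

1157574379


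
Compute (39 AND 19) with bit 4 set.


Step 1: 39 & 19 = 3
Step 2: 3 | (1 << 4) = 3 | 16 = 19

19


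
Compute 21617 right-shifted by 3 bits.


0b101010001110001 >> 3 = 0b101010001110 = 2702

2702


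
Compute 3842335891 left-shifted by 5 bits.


0b11100101000001010110010010010011 << 5 = 0b1110010100000101011001001001001100000 = 122954748512

122954748512


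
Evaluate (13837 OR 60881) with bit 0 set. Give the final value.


Step 1: 13837 | 60881 = 65501
Step 2: 65501 | (1 << 0) = 65501 | 1 = 65501

65501


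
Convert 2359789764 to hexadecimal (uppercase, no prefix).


2359789764 = 8CA788C4 hex

8CA788C4


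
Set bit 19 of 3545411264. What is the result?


3545411264 | (1 << 19) = 3545411264 | 524288 = 3545935552

3545935552


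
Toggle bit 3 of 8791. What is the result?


8791 ^ (1 << 3) = 8791 ^ 8 = 8799

8799


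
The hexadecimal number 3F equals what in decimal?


3F hex = 63 decimal

63


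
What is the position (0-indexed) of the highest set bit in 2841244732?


0b10101001010110011111010000111100. Highest set bit at position 31

31


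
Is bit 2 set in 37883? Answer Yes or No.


0b1001001111111011, bit 2 = 0. No

No


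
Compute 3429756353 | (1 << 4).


3429756353 | (1 << 4) = 3429756353 | 16 = 3429756369

3429756369


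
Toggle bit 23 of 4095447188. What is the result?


4095447188 ^ (1 << 23) = 4095447188 ^ 8388608 = 4103835796

4103835796


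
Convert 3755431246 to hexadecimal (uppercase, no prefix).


3755431246 = DFD7554E hex

DFD7554E


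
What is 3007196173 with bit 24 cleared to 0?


3007196173 & ~(1 << 24) = 2990418957

2990418957


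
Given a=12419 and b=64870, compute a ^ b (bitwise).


12419 ^ 64870 = 52709

52709


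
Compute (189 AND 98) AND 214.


Step 1: 189 & 98 = 32
Step 2: 32 & 214 = 0

0


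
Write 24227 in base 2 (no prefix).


24227 = 101111010100011 in binary

101111010100011


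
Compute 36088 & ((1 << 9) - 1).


36088 & 511 = 248

248


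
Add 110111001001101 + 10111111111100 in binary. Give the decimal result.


110111001001101 + 10111111111100 = 1001111001001001 = 40521

40521


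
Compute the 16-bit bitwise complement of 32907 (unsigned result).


~0b1000000010001011 = 0b111111101110100 = 32628 (16-bit unsigned)

32628


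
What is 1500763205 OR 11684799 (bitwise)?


0b1011001011100111101010001000101 | 0b101100100100101110111111 = 0b1011001111100111101111111111111 = 1509154815

1509154815


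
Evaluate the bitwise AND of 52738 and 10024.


0b1100111000000010 & 0b10011100101000 = 0b11000000000 = 1536

1536


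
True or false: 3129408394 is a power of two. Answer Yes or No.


0b10111010100001101111101110001010. Multiple bits set => No

No


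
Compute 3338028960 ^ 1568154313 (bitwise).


0b11000110111101100100011110100000 ^ 0b1011101011110000010001011001001 = 0b10011011100011100110010101101001 = 2609800553

2609800553


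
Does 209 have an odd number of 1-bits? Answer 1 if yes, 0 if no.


0b11010001 has 4 ones => parity 0

0


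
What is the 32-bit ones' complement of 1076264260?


1076264260 ^ 4294967295 = 3218703035

3218703035


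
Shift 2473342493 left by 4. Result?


0b10010011011011000011011000011101 << 4 = 0b100100110110110000110110000111010000 = 39573479888

39573479888


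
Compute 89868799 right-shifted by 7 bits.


0b101010110110100100111111111 >> 7 = 0b10101011011010010011 = 702099

702099


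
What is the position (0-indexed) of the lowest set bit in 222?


0b11011110. Lowest set bit at position 1

1


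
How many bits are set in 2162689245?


0b10000000111010000000010011011101 has 12 set bits

12


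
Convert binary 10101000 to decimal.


10101000 in decimal = 168

168


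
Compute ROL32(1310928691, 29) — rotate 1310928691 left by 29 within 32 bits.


Rotate 0b1001110001000110010111100110011 left by 29 (32-bit) = 0b1101001110001000110010111100110 = 1774478822

1774478822


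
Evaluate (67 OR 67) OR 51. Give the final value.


Step 1: 67 | 67 = 67
Step 2: 67 | 51 = 115

115


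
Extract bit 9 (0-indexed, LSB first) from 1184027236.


0b1000110100100101101001001100100, position 9 = 1

1


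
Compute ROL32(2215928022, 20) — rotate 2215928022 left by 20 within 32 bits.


Rotate 0b10000100000101000110000011010110 left by 20 (32-bit) = 0b1101011010000100000101000110 = 224936262

224936262


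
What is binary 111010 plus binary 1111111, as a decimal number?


111010 + 1111111 = 10111001 = 185

185


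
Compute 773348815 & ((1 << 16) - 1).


773348815 & 65535 = 24015

24015


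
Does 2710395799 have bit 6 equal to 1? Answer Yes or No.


0b10100001100011010101101110010111, bit 6 = 0. No

No


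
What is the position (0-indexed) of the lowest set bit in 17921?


0b100011000000001. Lowest set bit at position 0

0


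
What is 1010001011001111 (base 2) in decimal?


1010001011001111 in decimal = 41679

41679


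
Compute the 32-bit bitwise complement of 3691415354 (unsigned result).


~0b11011100000001101000011100111010 = 0b100011111110010111100011000101 = 603551941 (32-bit unsigned)

603551941


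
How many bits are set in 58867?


0b1110010111110011 has 11 set bits

11


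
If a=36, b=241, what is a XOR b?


36 ^ 241 = 213

213


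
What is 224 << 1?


0b11100000 << 1 = 0b111000000 = 448

448


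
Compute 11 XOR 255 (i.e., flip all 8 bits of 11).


11 ^ 255 = 244

244


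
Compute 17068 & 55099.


0b100001010101100 & 0b1101011100111011 = 0b100001000101000 = 16936

16936


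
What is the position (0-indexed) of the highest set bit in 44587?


0b1010111000101011. Highest set bit at position 15

15


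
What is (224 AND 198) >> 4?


Step 1: 224 & 198 = 192
Step 2: 192 >> 4 = 12

12


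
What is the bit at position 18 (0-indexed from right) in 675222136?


0b101000001111110001001001111000, position 18 = 1

1


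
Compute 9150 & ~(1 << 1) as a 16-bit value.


9150 & ~(1 << 1) = 9148

9148


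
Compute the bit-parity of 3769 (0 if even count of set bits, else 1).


0b111010111001 has 8 ones => parity 0

0


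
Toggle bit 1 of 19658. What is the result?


19658 ^ (1 << 1) = 19658 ^ 2 = 19656

19656


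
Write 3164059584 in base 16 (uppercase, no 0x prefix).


3164059584 = BC97B7C0 hex

BC97B7C0


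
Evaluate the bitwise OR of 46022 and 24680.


0b1011001111000110 | 0b110000001101000 = 0b1111001111101110 = 62446

62446


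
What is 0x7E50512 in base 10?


7E50512 hex = 132449554 decimal

132449554


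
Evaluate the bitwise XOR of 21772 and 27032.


0b101010100001100 ^ 0b110100110011000 = 0b11110010010100 = 15508

15508


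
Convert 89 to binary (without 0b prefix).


89 = 1011001 in binary

1011001


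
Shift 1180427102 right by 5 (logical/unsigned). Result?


0b1000110010110111110001101011110 >> 5 = 0b10001100101101111100011010 = 36888346

36888346


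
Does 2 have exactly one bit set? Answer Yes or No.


0b10. Only one bit set => Yes

Yes


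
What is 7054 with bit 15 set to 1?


7054 | (1 << 15) = 7054 | 32768 = 39822

39822


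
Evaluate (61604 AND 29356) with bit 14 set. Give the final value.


Step 1: 61604 & 29356 = 28836
Step 2: 28836 | (1 << 14) = 28836 | 16384 = 28836

28836


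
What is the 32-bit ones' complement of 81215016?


81215016 ^ 4294967295 = 4213752279

4213752279


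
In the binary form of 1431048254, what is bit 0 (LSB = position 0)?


0b1010101010011000001000000111110, position 0 = 0

0


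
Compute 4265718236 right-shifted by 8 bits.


0b11111110010000011011000111011100 >> 8 = 0b111111100100000110110001 = 16662961

16662961


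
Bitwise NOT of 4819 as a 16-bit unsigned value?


~0b1001011010011 = 0b1110110100101100 = 60716 (16-bit unsigned)

60716


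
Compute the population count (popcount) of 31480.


0b111101011111000 has 10 set bits

10


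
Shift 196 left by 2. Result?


0b11000100 << 2 = 0b1100010000 = 784

784


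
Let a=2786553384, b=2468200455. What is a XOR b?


2786553384 ^ 2468200455 = 889892399

889892399


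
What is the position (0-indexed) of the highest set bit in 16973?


0b100001001001101. Highest set bit at position 14

14


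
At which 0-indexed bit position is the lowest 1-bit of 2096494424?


0b1111100111101011111011101011000. Lowest set bit at position 3

3


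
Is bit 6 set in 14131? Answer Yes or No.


0b11011100110011, bit 6 = 0. No

No


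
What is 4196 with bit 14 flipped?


4196 ^ (1 << 14) = 4196 ^ 16384 = 20580

20580


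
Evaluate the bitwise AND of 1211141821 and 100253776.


0b1001000001100001000111010111101 & 0b101111110011100000001010000 = 0b1100001000000000010000 = 3178512

3178512


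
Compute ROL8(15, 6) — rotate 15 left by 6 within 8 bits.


Rotate 0b1111 left by 6 (8-bit) = 0b11000011 = 195

195


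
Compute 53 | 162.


0b110101 | 0b10100010 = 0b10110111 = 183

183


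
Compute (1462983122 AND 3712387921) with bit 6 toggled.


Step 1: 1462983122 & 3712387921 = 1426196816
Step 2: 1426196816 ^ (1 << 6) = 1426196816 ^ 64 = 1426196752

1426196752


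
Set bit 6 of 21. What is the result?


21 | (1 << 6) = 21 | 64 = 85

85


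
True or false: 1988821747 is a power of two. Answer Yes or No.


0b1110110100010110000001011110011. Multiple bits set => No

No


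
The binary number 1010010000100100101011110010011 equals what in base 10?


1010010000100100101011110010011 in decimal = 1376933779

1376933779


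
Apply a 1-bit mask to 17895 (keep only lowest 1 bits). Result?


17895 & 1 = 1

1


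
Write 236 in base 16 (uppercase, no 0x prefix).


236 = EC hex

EC


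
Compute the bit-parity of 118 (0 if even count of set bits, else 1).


0b1110110 has 5 ones => parity 1

1


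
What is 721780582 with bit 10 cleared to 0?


721780582 & ~(1 << 10) = 721779558

721779558


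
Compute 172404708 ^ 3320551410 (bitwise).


0b1010010001101010111111100100 ^ 0b11000101111010111001011111110010 = 0b11001111101011010011100000010110 = 3484235798

3484235798


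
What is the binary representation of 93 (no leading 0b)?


93 = 1011101 in binary

1011101


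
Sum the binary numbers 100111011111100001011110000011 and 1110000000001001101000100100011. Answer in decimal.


100111011111100001011110000011 + 1110000000001001101000100100011 = 10010111100000101110100010100110 = 2541938854

2541938854


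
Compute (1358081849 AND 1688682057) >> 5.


Step 1: 1358081849 & 1688682057 = 1084370441
Step 2: 1084370441 >> 5 = 33886576

33886576


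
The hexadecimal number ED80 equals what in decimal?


ED80 hex = 60800 decimal

60800


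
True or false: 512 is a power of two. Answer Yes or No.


0b1000000000. Only one bit set => Yes

Yes


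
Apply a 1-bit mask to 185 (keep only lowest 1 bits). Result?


185 & 1 = 1

1


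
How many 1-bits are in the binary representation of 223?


0b11011111 has 7 set bits

7


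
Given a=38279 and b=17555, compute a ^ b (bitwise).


38279 ^ 17555 = 53524

53524


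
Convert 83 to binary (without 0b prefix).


83 = 1010011 in binary

1010011


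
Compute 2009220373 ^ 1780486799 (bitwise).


0b1110111110000100100010100010101 ^ 0b1101010001000000001001010001111 = 0b11101111000100101011110011010 = 501372826

501372826


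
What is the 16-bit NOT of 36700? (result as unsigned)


~0b1000111101011100 = 0b111000010100011 = 28835 (16-bit unsigned)

28835


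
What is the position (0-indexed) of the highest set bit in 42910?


0b1010011110011110. Highest set bit at position 15

15


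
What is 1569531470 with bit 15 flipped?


1569531470 ^ (1 << 15) = 1569531470 ^ 32768 = 1569564238

1569564238


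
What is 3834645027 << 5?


0b11100100100100000000101000100011 << 5 = 0b1110010010010000000010100010001100000 = 122708640864

122708640864


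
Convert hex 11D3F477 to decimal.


11D3F477 hex = 299103351 decimal

299103351


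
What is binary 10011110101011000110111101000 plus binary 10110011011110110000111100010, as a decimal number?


10011110101011000110111101000 + 10110011011110110000111100010 = 101010010001001110111111001010 = 709160906

709160906


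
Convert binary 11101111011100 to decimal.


11101111011100 in decimal = 15324

15324


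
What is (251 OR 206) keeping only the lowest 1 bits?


Step 1: 251 | 206 = 255
Step 2: 255 & 1 = 1

1


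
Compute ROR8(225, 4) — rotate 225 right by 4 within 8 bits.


Rotate 0b11100001 right by 4 (8-bit) = 0b11110 = 30

30


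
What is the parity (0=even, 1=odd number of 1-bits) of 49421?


0b1100000100001101 has 6 ones => parity 0

0


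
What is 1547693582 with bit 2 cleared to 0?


1547693582 & ~(1 << 2) = 1547693578

1547693578


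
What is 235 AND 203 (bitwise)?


0b11101011 & 0b11001011 = 0b11001011 = 203

203


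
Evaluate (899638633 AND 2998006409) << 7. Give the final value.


Step 1: 899638633 & 2998006409 = 814833673
Step 2: 814833673 << 7 = 104298710144

104298710144


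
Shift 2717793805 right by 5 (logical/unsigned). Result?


0b10100001111111100011111000001101 >> 5 = 0b101000011111111000111110000 = 84931056

84931056


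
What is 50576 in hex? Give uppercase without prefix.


50576 = C590 hex

C590


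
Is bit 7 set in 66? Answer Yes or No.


0b1000010, bit 7 = 0. No

No


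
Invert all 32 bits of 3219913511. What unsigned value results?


3219913511 ^ 4294967295 = 1075053784

1075053784


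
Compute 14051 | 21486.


0b11011011100011 | 0b101001111101110 = 0b111011111101111 = 30703

30703


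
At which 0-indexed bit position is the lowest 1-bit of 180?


0b10110100. Lowest set bit at position 2

2


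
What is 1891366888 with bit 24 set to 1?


1891366888 | (1 << 24) = 1891366888 | 16777216 = 1908144104

1908144104


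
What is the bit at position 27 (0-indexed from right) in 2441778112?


0b10010001100010101001001111000000, position 27 = 0

0


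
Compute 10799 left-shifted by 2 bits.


0b10101000101111 << 2 = 0b1010100010111100 = 43196

43196


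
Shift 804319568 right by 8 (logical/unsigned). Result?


0b101111111100001111000101010000 >> 8 = 0b1011111111000011110001 = 3141873

3141873


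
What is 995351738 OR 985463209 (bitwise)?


0b111011010100111101110010111010 | 0b111010101111001111100110101001 = 0b111011111111111111110110111011 = 1006632379

1006632379


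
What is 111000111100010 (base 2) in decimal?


111000111100010 in decimal = 29154

29154


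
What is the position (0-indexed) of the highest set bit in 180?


0b10110100. Highest set bit at position 7

7


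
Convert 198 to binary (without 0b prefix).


198 = 11000110 in binary

11000110


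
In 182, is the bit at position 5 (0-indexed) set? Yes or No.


0b10110110, bit 5 = 1. Yes

Yes


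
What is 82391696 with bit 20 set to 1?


82391696 | (1 << 20) = 82391696 | 1048576 = 83440272

83440272


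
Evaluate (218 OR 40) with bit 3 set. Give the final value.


Step 1: 218 | 40 = 250
Step 2: 250 | (1 << 3) = 250 | 8 = 250

250


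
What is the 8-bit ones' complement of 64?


64 ^ 255 = 191

191


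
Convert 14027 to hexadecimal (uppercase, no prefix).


14027 = 36CB hex

36CB


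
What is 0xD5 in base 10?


D5 hex = 213 decimal

213


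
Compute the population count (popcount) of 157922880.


0b1001011010011011011001000000 has 12 set bits

12


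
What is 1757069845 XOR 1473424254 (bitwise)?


0b1101000101110101100001000010101 ^ 0b1010111110100101010101101111110 = 0b111111011010000110100101101011 = 1063807339

1063807339


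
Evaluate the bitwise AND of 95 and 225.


0b1011111 & 0b11100001 = 0b1000001 = 65

65


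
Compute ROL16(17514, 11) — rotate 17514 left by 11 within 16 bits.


Rotate 0b100010001101010 left by 11 (16-bit) = 0b101001000100011 = 21027

21027


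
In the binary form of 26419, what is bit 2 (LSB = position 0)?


0b110011100110011, position 2 = 0

0


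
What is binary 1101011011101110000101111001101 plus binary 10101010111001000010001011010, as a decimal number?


1101011011101110000101111001101 + 10101010111001000010001011010 = 10000000110100111001000000100111 = 2161348647

2161348647


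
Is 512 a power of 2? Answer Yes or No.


0b1000000000. Only one bit set => Yes

Yes


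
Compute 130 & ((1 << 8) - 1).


130 & 255 = 130

130


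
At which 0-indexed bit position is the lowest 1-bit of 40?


0b101000. Lowest set bit at position 3

3


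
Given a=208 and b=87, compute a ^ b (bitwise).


208 ^ 87 = 135

135


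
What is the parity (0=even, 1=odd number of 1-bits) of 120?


0b1111000 has 4 ones => parity 0

0


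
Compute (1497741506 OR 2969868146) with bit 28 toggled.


Step 1: 1497741506 | 2969868146 = 4182097906
Step 2: 4182097906 ^ (1 << 28) = 4182097906 ^ 268435456 = 3913662450

3913662450


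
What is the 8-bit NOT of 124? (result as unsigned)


~0b1111100 = 0b10000011 = 131 (8-bit unsigned)

131


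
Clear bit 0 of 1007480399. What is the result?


1007480399 & ~(1 << 0) = 1007480398

1007480398


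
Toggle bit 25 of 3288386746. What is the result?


3288386746 ^ (1 << 25) = 3288386746 ^ 33554432 = 3321941178

3321941178


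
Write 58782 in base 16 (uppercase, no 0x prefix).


58782 = E59E hex

E59E


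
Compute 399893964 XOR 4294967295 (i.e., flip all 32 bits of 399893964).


399893964 ^ 4294967295 = 3895073331

3895073331


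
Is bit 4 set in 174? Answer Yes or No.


0b10101110, bit 4 = 0. No

No


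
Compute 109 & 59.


0b1101101 & 0b111011 = 0b101001 = 41

41


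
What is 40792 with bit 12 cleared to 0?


40792 & ~(1 << 12) = 36696

36696


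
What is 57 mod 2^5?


57 & 31 = 25

25


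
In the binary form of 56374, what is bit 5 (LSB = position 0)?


0b1101110000110110, position 5 = 1

1


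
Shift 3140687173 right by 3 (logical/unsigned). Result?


0b10111011001100110001010101000101 >> 3 = 0b10111011001100110001010101000 = 392585896

392585896


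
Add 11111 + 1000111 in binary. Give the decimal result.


11111 + 1000111 = 1100110 = 102

102


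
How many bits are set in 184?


0b10111000 has 4 set bits

4


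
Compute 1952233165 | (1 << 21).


1952233165 | (1 << 21) = 1952233165 | 2097152 = 1954330317

1954330317


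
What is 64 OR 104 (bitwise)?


0b1000000 | 0b1101000 = 0b1101000 = 104

104


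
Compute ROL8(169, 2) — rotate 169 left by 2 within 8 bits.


Rotate 0b10101001 left by 2 (8-bit) = 0b10100110 = 166

166


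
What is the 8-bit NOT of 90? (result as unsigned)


~0b1011010 = 0b10100101 = 165 (8-bit unsigned)

165


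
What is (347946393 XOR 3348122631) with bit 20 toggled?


Step 1: 347946393 ^ 3348122631 = 3542970782
Step 2: 3542970782 ^ (1 << 20) = 3542970782 ^ 1048576 = 3544019358

3544019358


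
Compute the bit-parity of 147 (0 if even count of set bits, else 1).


0b10010011 has 4 ones => parity 0

0


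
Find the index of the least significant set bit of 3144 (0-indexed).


0b110001001000. Lowest set bit at position 3

3


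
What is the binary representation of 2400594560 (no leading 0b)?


2400594560 = 10001111000101100010101010000000 in binary

10001111000101100010101010000000


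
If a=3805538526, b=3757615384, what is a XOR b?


3805538526 ^ 3757615384 = 1026245062

1026245062


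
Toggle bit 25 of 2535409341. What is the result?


2535409341 ^ (1 << 25) = 2535409341 ^ 33554432 = 2501854909

2501854909


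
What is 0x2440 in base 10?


2440 hex = 9280 decimal

9280


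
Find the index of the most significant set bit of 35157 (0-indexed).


0b1000100101010101. Highest set bit at position 15

15


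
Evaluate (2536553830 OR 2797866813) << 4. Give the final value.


Step 1: 2536553830 | 2797866813 = 3086270335
Step 2: 3086270335 << 4 = 49380325360

49380325360


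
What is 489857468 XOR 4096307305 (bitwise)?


0b11101001100101010000110111100 ^ 0b11110100001010001011000001101001 = 0b11101001000110100001000111010101 = 3910799829

3910799829


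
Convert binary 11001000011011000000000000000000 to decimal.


11001000011011000000000000000000 in decimal = 3362521088

3362521088


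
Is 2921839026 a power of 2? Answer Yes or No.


0b10101110001001111011100110110010. Multiple bits set => No

No


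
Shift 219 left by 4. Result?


0b11011011 << 4 = 0b110110110000 = 3504

3504


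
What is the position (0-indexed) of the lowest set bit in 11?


0b1011. Lowest set bit at position 0

0


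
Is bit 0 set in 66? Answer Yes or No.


0b1000010, bit 0 = 0. No

No


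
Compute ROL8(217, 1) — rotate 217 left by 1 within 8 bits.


Rotate 0b11011001 left by 1 (8-bit) = 0b10110011 = 179

179


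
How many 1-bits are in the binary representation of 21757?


0b101010011111101 has 10 set bits

10


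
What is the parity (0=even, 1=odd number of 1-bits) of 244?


0b11110100 has 5 ones => parity 1

1


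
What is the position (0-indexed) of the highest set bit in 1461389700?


0b1010111000110110000100110000100. Highest set bit at position 30

30


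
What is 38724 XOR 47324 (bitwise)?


0b1001011101000100 ^ 0b1011100011011100 = 0b10111110011000 = 12184

12184


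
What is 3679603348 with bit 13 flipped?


3679603348 ^ (1 << 13) = 3679603348 ^ 8192 = 3679611540

3679611540


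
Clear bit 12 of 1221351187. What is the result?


1221351187 & ~(1 << 12) = 1221347091

1221347091


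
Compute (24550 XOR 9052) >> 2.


Step 1: 24550 ^ 9052 = 31930
Step 2: 31930 >> 2 = 7982

7982


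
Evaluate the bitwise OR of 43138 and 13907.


0b1010100010000010 | 0b11011001010011 = 0b1011111011010011 = 48851

48851


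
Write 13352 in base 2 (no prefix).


13352 = 11010000101000 in binary

11010000101000


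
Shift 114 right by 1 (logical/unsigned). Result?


0b1110010 >> 1 = 0b111001 = 57

57


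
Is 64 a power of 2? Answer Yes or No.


0b1000000. Only one bit set => Yes

Yes


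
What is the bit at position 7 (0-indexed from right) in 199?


0b11000111, position 7 = 1

1


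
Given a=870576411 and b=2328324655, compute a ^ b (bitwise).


870576411 ^ 2328324655 = 3106183988

3106183988


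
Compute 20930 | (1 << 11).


20930 | (1 << 11) = 20930 | 2048 = 22978

22978


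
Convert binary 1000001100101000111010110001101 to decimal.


1000001100101000111010110001101 in decimal = 1100248461

1100248461


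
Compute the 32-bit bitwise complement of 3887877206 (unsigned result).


~0b11100111101111000100110001010110 = 0b11000010000111011001110101001 = 407090089 (32-bit unsigned)

407090089


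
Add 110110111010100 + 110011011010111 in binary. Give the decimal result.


110110111010100 + 110011011010111 = 1101010010101011 = 54443

54443


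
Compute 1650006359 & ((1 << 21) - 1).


1650006359 & 2097151 = 1644887

1644887


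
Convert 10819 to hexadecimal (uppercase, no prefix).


10819 = 2A43 hex

2A43


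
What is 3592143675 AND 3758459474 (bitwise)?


0b11010110000110111100001100111011 & 0b11100000000001011000101001010010 = 0b11000000000000011000001000010010 = 3221324306

3221324306


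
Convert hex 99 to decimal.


99 hex = 153 decimal

153


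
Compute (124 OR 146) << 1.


Step 1: 124 | 146 = 254
Step 2: 254 << 1 = 508

508


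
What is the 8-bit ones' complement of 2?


2 ^ 255 = 253

253


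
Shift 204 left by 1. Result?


0b11001100 << 1 = 0b110011000 = 408

408


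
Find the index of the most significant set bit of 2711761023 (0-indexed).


0b10100001101000100011000001111111. Highest set bit at position 31

31


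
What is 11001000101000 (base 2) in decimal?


11001000101000 in decimal = 12840

12840


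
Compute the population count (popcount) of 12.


0b1100 has 2 set bits

2


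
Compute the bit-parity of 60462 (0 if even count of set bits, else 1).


0b1110110000101110 has 9 ones => parity 1

1


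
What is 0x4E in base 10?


4E hex = 78 decimal

78


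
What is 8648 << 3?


0b10000111001000 << 3 = 0b10000111001000000 = 69184

69184


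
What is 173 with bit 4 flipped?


173 ^ (1 << 4) = 173 ^ 16 = 189

189


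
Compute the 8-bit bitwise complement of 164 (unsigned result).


~0b10100100 = 0b1011011 = 91 (8-bit unsigned)

91


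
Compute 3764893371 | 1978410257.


0b11100000011001111011011010111011 | 0b1110101111011000010010100010001 = 0b11110101111011111011011110111011 = 4126128059

4126128059


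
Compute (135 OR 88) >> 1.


Step 1: 135 | 88 = 223
Step 2: 223 >> 1 = 111

111


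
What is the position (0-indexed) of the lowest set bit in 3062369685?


0b10110110100010000000110110010101. Lowest set bit at position 0

0


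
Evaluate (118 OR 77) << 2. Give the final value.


Step 1: 118 | 77 = 127
Step 2: 127 << 2 = 508

508


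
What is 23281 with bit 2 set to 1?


23281 | (1 << 2) = 23281 | 4 = 23285

23285


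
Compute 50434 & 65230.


0b1100010100000010 & 0b1111111011001110 = 0b1100010000000010 = 50178

50178


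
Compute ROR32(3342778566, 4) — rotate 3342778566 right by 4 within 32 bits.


Rotate 0b11000111001111101100000011000110 right by 4 (32-bit) = 0b1101100011100111110110000001100 = 1819536396

1819536396


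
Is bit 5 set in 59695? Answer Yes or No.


0b1110100100101111, bit 5 = 1. Yes

Yes


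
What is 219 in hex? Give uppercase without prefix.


219 = DB hex

DB


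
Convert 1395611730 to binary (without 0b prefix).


1395611730 = 1010011001011110101100001010010 in binary

1010011001011110101100001010010


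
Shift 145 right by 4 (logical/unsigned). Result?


0b10010001 >> 4 = 0b1001 = 9

9


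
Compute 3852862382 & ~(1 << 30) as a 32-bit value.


3852862382 & ~(1 << 30) = 2779120558

2779120558


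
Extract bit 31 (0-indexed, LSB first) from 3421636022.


0b11001011111100100000010110110110, position 31 = 1

1


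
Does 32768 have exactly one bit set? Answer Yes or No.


0b1000000000000000. Only one bit set => Yes

Yes


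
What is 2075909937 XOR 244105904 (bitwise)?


0b1111011101110111101111100110001 ^ 0b1110100011001100001010110000 = 0b1110101001101110001110110000001 = 1966546305

1966546305


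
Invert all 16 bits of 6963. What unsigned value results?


6963 ^ 65535 = 58572

58572


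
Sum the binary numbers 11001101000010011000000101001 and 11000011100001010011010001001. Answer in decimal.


11001101000010011000000101001 + 11000011100001010011010001001 = 110010000100011101011010110010 = 840029874

840029874


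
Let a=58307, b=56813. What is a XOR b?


58307 ^ 56813 = 15918

15918


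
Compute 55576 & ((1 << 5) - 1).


55576 & 31 = 24

24


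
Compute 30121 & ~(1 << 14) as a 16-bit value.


30121 & ~(1 << 14) = 13737

13737


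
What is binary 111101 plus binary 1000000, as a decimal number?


111101 + 1000000 = 1111101 = 125

125


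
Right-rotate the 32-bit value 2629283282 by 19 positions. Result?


Rotate 0b10011100101101111010110111010010 right by 19 (32-bit) = 0b11110101101110100101001110010110 = 4122629014

4122629014
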